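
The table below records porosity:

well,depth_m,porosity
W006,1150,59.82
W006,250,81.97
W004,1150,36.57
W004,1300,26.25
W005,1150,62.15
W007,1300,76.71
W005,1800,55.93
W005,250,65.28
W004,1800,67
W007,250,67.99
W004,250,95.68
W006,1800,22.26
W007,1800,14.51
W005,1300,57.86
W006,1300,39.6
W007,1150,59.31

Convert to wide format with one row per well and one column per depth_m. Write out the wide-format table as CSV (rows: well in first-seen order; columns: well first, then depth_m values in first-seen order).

well,1150,250,1300,1800
W006,59.82,81.97,39.6,22.26
W004,36.57,95.68,26.25,67
W005,62.15,65.28,57.86,55.93
W007,59.31,67.99,76.71,14.51

Columns: well plus the 4 distinct depth_m values (1150, 250, 1300, 1800).
For example, row W006 column 1150 takes porosity=59.82 from the long row (W006, 1150).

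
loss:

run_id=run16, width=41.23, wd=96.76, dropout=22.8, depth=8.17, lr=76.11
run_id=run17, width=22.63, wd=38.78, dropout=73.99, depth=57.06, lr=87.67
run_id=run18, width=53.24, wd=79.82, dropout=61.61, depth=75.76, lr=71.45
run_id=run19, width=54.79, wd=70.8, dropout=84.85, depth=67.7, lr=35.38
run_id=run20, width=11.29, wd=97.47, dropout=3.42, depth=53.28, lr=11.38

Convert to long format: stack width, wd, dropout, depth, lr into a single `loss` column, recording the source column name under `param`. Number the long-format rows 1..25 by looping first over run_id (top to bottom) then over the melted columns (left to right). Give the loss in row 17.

25 rows total (5 × 5). Row 17: index ⌊(17-1)/5⌋ = 3 into run_id → run19; (17-1) mod 5 = 1 into the melted columns → wd.
So row 17 is (run19, wd, 70.8); loss = 70.8.

70.8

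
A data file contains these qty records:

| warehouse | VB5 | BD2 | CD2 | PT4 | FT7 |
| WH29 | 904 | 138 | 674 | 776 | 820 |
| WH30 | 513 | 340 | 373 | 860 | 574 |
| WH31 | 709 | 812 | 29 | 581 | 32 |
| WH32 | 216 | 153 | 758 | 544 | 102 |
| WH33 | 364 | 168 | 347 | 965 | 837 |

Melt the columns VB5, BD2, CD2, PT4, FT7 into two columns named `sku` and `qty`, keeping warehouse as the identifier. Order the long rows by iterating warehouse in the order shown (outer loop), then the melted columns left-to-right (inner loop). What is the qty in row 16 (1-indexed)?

25 rows total (5 × 5). Row 16: index ⌊(16-1)/5⌋ = 3 into warehouse → WH32; (16-1) mod 5 = 0 into the melted columns → VB5.
So row 16 is (WH32, VB5, 216); qty = 216.

216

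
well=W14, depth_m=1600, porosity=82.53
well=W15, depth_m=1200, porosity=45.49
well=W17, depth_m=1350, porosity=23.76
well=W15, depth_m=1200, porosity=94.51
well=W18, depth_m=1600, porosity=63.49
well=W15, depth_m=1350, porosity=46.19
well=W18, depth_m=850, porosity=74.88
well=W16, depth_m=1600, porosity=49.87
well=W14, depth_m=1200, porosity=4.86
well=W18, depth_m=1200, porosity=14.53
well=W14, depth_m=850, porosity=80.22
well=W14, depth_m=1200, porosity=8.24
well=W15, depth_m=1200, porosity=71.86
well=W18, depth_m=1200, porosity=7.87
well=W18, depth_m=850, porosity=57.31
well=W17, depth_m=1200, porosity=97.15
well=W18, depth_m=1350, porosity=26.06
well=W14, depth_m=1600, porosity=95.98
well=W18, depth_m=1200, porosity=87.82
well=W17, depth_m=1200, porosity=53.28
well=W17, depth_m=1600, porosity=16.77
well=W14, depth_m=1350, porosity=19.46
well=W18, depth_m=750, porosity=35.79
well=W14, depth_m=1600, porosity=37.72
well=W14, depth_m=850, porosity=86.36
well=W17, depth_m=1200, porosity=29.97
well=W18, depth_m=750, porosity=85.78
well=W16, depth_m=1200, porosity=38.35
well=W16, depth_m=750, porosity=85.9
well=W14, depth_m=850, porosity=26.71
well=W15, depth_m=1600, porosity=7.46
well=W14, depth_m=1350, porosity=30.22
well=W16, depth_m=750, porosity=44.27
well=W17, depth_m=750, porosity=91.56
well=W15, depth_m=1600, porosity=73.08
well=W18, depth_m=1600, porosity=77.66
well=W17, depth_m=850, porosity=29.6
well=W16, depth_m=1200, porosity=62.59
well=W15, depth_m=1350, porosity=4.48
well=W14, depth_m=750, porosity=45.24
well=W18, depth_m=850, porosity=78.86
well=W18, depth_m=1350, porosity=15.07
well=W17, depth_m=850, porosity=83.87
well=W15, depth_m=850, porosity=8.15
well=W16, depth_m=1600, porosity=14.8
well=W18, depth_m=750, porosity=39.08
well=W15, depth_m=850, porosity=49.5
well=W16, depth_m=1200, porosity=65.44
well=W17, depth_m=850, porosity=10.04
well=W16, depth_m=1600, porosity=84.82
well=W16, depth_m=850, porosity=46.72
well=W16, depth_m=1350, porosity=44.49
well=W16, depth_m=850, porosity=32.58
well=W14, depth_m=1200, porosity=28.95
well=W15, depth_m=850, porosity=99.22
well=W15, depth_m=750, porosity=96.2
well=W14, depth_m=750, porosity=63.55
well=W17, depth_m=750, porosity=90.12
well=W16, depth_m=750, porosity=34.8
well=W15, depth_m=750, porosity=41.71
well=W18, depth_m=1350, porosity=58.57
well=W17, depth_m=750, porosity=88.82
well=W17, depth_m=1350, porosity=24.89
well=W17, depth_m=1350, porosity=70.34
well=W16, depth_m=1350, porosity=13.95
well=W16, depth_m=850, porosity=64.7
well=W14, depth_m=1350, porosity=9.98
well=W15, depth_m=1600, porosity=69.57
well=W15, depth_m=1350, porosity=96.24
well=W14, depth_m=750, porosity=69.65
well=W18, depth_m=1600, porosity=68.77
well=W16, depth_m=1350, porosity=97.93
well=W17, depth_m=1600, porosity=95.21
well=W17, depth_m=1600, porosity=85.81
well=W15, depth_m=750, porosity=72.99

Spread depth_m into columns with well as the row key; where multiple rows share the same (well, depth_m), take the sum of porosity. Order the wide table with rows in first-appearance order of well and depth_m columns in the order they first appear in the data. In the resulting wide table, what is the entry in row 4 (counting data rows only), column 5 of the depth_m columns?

With rows in first-appearance order of well, row 4 is well=W18. depth_m columns in first-appearance order: 1600, 1200, 1350, 850, 750; column 5 is 750.
Long rows with well=W18, depth_m=750: 35.79 + 85.78 + 39.08 = 160.65.

160.65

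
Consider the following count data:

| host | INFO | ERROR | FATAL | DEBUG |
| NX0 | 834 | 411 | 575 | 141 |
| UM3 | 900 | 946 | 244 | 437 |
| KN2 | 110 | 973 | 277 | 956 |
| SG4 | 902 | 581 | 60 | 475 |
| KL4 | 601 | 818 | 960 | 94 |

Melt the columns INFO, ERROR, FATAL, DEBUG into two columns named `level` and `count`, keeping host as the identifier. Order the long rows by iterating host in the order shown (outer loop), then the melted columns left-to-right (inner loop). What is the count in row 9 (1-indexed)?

110

20 rows total (5 × 4). Row 9: index ⌊(9-1)/4⌋ = 2 into host → KN2; (9-1) mod 4 = 0 into the melted columns → INFO.
So row 9 is (KN2, INFO, 110); count = 110.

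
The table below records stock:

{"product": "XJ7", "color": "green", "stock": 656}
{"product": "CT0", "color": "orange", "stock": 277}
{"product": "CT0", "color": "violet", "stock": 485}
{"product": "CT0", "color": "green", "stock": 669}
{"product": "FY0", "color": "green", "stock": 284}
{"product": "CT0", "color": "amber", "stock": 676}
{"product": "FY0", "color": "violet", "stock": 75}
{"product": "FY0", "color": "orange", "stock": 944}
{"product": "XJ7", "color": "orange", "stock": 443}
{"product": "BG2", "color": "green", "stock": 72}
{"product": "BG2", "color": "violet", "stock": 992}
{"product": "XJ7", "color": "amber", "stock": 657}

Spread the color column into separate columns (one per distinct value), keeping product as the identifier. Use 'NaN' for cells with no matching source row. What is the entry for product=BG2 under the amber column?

No long-format row has product=BG2 and color=amber, so the cell is NaN.

NaN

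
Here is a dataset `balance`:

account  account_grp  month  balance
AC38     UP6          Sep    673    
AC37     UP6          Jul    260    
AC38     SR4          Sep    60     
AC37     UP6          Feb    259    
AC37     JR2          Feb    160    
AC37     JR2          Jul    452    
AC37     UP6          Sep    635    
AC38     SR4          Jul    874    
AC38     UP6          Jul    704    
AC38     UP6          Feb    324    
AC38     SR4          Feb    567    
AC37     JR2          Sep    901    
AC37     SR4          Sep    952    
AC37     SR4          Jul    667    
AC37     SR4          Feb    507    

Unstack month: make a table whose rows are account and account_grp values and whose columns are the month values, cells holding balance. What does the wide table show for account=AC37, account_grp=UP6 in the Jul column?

260

Wide layout: rows indexed by account and account_grp, columns are the 3 distinct month values (Sep, Jul, Feb).
Cell (account=AC37, account_grp=UP6, month=Jul) draws from the long row where account=AC37, account_grp=UP6 and month=Jul, which has balance=260.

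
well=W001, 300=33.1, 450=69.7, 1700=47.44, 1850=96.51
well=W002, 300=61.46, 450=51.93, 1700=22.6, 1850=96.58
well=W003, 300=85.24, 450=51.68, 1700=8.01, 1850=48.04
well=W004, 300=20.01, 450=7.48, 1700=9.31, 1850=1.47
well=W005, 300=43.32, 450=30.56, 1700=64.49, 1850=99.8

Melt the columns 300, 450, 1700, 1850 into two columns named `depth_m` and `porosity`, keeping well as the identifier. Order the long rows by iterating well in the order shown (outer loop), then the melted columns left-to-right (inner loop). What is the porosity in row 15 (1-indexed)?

20 rows total (5 × 4). Row 15: index ⌊(15-1)/4⌋ = 3 into well → W004; (15-1) mod 4 = 2 into the melted columns → 1700.
So row 15 is (W004, 1700, 9.31); porosity = 9.31.

9.31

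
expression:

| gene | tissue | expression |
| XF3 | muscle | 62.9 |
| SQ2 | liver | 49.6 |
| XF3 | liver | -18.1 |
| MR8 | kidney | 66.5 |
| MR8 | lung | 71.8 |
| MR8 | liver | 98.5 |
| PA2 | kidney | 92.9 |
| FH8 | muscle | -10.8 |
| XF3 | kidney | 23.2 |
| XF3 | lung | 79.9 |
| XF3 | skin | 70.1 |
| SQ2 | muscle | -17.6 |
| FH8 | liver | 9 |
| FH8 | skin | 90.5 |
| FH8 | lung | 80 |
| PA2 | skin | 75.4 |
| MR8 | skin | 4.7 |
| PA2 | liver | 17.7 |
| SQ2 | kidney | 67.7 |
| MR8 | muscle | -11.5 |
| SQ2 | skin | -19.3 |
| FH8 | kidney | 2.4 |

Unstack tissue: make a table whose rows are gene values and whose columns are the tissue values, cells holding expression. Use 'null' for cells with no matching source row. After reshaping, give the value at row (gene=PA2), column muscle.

null

No long-format row has gene=PA2 and tissue=muscle, so the cell is null.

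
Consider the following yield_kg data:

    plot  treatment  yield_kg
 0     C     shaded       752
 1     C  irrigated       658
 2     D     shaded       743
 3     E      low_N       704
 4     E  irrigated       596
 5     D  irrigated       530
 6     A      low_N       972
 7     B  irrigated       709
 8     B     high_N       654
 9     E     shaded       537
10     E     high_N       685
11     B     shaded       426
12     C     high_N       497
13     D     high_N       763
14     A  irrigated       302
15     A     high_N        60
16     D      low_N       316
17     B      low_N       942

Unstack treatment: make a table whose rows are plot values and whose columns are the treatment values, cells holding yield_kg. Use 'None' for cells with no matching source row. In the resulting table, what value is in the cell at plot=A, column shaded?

No long-format row has plot=A and treatment=shaded, so the cell is None.

None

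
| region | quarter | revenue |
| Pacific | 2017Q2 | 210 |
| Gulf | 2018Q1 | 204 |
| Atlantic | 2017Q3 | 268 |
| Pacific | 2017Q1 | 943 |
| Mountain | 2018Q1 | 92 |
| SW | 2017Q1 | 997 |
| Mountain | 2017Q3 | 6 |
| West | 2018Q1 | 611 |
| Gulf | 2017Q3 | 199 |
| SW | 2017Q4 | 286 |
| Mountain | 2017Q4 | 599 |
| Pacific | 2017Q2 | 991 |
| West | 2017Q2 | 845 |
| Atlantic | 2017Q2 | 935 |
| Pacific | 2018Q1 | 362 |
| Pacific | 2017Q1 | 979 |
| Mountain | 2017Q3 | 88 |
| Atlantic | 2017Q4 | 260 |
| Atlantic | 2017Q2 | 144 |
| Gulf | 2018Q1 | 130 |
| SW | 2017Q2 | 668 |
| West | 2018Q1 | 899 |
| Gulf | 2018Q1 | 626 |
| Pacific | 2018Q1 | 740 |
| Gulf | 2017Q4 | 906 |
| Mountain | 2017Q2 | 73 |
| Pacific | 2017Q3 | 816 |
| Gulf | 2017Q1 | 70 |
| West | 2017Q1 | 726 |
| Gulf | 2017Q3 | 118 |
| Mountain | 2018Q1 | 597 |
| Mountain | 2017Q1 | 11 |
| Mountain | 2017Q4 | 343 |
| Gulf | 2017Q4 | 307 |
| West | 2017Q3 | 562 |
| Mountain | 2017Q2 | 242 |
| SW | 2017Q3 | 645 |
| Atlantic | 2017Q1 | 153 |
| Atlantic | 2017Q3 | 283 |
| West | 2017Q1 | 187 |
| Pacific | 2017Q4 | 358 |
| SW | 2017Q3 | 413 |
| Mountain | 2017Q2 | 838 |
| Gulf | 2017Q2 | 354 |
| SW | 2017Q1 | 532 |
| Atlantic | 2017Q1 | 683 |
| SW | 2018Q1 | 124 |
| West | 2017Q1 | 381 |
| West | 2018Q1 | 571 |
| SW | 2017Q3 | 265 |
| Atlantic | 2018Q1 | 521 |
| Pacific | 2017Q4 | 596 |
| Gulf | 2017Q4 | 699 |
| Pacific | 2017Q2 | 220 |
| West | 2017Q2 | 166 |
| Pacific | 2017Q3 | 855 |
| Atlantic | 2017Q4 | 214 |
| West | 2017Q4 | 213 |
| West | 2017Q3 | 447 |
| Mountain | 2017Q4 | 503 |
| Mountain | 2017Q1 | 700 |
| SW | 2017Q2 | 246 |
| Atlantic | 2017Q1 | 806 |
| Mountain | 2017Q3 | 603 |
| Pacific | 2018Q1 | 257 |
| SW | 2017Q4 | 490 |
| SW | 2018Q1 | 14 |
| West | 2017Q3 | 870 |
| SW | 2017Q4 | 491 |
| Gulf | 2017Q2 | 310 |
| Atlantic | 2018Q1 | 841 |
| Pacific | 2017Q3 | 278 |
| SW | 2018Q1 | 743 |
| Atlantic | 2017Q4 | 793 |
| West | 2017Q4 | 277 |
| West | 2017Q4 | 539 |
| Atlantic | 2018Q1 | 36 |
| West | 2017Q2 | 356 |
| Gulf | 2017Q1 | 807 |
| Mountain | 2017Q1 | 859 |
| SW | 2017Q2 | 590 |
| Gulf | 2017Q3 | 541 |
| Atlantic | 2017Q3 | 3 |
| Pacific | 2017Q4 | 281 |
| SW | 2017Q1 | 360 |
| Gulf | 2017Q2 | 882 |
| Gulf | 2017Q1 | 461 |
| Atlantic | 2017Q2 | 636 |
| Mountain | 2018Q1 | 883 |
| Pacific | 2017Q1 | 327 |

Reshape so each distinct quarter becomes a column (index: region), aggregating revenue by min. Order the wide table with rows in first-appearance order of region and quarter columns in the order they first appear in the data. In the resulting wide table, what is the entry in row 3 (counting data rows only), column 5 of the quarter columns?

214

With rows in first-appearance order of region, row 3 is region=Atlantic. quarter columns in first-appearance order: 2017Q2, 2018Q1, 2017Q3, 2017Q1, 2017Q4; column 5 is 2017Q4.
Long rows with region=Atlantic, quarter=2017Q4: min(260, 214, 793) = 214.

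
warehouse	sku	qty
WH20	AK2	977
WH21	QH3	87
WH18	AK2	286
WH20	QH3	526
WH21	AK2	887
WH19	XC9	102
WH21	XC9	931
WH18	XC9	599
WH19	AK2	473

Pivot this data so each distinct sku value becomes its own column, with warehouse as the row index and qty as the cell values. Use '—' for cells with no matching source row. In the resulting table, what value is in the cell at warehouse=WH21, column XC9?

The long row with warehouse=WH21, sku=XC9 has qty=931.

931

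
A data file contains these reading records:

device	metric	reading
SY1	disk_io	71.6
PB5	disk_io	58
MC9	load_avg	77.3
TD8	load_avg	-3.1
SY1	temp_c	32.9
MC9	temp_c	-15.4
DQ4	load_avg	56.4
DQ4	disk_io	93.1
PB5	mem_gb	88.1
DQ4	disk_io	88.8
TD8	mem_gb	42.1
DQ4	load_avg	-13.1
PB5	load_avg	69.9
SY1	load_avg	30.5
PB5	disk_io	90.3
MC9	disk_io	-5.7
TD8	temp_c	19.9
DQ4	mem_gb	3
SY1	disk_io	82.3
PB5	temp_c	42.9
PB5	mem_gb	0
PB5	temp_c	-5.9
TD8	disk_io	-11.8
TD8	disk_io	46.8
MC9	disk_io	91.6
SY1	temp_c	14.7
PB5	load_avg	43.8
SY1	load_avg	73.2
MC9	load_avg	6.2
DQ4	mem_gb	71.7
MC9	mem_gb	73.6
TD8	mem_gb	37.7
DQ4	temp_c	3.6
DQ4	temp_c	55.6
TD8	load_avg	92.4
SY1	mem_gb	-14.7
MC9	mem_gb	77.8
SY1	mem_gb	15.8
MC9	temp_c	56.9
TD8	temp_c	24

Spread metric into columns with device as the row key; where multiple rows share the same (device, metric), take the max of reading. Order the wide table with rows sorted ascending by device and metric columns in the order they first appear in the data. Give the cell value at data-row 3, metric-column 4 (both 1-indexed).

With rows sorted ascending by device, row 3 is device=PB5. metric columns in first-appearance order: disk_io, load_avg, temp_c, mem_gb; column 4 is mem_gb.
Long rows with device=PB5, metric=mem_gb: max(88.1, 0) = 88.1.

88.1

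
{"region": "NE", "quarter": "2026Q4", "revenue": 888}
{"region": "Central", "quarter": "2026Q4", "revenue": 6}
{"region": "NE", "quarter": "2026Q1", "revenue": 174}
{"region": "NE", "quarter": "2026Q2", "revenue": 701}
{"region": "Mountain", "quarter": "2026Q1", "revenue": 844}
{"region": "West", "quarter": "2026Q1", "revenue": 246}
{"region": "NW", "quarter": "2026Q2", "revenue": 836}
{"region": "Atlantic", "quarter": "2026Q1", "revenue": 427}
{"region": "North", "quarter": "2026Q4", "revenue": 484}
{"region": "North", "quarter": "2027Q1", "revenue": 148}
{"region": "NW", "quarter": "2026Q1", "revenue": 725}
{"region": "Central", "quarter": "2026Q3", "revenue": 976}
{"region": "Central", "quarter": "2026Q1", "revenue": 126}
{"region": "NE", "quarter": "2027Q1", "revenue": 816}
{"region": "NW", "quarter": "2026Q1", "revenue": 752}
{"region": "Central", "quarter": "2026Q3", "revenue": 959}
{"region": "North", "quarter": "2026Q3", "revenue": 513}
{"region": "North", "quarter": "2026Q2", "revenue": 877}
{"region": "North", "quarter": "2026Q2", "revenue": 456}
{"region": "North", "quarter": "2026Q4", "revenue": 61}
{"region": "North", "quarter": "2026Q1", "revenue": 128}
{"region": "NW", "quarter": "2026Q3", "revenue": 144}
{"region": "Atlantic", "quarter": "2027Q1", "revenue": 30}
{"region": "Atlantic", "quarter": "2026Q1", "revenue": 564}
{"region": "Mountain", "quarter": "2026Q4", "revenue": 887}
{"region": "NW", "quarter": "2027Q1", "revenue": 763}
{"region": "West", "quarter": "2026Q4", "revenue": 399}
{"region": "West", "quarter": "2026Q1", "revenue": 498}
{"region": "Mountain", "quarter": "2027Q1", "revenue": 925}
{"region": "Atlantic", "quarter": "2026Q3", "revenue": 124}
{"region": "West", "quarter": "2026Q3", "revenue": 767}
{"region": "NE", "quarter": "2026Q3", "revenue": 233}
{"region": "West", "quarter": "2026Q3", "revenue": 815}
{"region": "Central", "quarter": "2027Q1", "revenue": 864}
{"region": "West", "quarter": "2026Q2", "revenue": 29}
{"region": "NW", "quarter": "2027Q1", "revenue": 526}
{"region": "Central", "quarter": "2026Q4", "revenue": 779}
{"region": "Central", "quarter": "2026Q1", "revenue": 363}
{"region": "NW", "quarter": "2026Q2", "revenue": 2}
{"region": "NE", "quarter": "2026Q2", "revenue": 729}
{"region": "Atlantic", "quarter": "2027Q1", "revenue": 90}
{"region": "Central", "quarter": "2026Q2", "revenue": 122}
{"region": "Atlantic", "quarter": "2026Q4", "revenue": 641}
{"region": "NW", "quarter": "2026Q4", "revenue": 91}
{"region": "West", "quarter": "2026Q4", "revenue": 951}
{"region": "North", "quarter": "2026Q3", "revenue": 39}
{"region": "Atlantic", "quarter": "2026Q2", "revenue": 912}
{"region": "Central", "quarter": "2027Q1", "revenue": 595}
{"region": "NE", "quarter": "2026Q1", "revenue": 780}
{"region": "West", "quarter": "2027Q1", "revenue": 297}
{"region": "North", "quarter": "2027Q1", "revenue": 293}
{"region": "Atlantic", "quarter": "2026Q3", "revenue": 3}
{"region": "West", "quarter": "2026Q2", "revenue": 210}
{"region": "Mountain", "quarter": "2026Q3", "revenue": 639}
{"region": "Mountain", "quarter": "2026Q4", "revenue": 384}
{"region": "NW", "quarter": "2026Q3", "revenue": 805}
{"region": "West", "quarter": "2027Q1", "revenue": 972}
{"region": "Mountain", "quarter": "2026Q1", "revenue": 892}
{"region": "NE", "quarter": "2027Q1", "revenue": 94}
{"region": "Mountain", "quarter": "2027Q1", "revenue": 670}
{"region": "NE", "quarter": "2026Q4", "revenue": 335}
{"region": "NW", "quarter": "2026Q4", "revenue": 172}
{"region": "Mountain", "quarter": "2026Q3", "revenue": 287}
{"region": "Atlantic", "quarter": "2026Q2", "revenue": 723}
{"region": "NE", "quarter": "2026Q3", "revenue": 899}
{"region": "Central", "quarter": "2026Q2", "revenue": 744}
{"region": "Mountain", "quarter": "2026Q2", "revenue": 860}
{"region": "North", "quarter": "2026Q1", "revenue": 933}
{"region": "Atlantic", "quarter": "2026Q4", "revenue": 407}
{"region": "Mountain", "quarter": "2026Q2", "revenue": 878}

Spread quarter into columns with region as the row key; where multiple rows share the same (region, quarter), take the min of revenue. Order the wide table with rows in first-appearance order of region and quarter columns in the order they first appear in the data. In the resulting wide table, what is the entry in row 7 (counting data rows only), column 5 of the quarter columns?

With rows in first-appearance order of region, row 7 is region=North. quarter columns in first-appearance order: 2026Q4, 2026Q1, 2026Q2, 2027Q1, 2026Q3; column 5 is 2026Q3.
Long rows with region=North, quarter=2026Q3: min(513, 39) = 39.

39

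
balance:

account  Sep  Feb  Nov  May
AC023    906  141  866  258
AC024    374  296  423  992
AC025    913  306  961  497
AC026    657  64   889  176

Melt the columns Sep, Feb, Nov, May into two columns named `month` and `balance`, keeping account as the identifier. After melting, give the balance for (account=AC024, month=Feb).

Unpivoting turns each (account, wide-column) pair into one long row.
The wide cell at row AC024, column Feb holds 296, so the long row (AC024, Feb) has balance=296.

296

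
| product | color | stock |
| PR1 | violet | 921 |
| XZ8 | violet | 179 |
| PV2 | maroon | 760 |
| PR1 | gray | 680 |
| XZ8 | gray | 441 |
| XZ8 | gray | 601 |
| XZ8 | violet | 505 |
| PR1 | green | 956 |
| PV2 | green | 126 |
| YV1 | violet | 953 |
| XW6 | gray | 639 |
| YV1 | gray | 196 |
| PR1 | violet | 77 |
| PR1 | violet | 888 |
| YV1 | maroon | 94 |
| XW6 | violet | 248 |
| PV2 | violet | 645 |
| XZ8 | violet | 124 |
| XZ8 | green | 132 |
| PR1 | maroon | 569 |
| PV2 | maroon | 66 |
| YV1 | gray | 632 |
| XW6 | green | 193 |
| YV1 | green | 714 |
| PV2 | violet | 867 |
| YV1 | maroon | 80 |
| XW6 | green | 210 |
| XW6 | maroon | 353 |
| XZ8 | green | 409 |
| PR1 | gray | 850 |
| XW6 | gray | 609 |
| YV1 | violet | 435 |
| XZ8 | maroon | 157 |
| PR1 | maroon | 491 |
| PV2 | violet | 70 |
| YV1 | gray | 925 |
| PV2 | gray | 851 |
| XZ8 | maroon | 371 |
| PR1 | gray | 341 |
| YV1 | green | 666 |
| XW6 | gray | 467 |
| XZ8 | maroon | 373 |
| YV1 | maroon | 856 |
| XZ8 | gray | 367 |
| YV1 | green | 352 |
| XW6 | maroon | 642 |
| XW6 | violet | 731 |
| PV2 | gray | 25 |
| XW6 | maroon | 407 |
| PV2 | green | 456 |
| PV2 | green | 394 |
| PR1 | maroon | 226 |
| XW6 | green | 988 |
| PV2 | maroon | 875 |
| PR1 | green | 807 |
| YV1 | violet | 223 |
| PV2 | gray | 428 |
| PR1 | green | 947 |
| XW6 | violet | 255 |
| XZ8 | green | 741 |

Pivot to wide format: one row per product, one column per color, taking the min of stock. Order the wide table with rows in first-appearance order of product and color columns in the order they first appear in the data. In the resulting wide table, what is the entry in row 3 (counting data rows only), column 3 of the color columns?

With rows in first-appearance order of product, row 3 is product=PV2. color columns in first-appearance order: violet, maroon, gray, green; column 3 is gray.
Long rows with product=PV2, color=gray: min(851, 25, 428) = 25.

25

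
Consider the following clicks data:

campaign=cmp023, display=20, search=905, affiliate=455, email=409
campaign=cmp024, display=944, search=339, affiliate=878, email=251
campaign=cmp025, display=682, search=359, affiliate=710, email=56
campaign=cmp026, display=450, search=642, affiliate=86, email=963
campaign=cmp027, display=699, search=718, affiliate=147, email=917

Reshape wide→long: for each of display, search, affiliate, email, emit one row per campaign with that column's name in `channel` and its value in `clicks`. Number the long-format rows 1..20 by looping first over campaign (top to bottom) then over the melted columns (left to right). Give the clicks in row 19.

147

20 rows total (5 × 4). Row 19: index ⌊(19-1)/4⌋ = 4 into campaign → cmp027; (19-1) mod 4 = 2 into the melted columns → affiliate.
So row 19 is (cmp027, affiliate, 147); clicks = 147.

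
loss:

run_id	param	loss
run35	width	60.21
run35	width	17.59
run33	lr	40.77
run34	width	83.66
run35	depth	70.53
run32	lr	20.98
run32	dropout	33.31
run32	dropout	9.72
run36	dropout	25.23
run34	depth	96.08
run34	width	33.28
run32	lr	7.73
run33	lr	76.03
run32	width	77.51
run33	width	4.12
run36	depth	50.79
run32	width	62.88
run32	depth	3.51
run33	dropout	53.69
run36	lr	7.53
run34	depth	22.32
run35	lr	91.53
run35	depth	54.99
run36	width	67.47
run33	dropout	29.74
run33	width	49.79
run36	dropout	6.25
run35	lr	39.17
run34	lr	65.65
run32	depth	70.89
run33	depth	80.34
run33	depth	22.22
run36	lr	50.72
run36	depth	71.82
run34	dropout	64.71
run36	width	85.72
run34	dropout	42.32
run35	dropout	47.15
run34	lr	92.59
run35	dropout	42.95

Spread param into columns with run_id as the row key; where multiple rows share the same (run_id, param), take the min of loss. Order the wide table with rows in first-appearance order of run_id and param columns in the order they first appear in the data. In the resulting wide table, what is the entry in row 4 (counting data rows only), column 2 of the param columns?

7.73

With rows in first-appearance order of run_id, row 4 is run_id=run32. param columns in first-appearance order: width, lr, depth, dropout; column 2 is lr.
Long rows with run_id=run32, param=lr: min(20.98, 7.73) = 7.73.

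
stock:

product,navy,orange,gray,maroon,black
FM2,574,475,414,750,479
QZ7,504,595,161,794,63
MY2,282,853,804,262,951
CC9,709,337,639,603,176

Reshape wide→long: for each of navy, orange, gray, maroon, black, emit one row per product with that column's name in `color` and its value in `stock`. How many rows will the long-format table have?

20

4 product values × 5 melted columns = 20 rows.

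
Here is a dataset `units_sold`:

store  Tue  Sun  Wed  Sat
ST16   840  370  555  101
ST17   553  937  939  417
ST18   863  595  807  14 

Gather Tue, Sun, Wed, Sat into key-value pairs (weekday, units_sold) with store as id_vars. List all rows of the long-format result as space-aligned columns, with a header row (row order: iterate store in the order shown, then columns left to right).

Each (store, column) pair becomes one row: 3 × 4 = 12 rows.
For example, (ST16, Tue) → units_sold=840.

store  weekday  units_sold
ST16   Tue      840       
ST16   Sun      370       
ST16   Wed      555       
ST16   Sat      101       
ST17   Tue      553       
ST17   Sun      937       
ST17   Wed      939       
ST17   Sat      417       
ST18   Tue      863       
ST18   Sun      595       
ST18   Wed      807       
ST18   Sat      14        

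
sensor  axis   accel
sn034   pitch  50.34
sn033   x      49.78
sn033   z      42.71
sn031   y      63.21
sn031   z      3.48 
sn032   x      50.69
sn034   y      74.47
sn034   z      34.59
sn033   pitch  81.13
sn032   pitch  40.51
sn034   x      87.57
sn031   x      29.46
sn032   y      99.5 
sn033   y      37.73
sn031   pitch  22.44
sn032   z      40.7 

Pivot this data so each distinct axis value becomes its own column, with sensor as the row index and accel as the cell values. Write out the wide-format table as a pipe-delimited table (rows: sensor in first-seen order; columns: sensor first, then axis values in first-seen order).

| sensor | pitch | x | z | y |
| sn034 | 50.34 | 87.57 | 34.59 | 74.47 |
| sn033 | 81.13 | 49.78 | 42.71 | 37.73 |
| sn031 | 22.44 | 29.46 | 3.48 | 63.21 |
| sn032 | 40.51 | 50.69 | 40.7 | 99.5 |

Columns: sensor plus the 4 distinct axis values (pitch, x, z, y).
For example, row sn034 column pitch takes accel=50.34 from the long row (sn034, pitch).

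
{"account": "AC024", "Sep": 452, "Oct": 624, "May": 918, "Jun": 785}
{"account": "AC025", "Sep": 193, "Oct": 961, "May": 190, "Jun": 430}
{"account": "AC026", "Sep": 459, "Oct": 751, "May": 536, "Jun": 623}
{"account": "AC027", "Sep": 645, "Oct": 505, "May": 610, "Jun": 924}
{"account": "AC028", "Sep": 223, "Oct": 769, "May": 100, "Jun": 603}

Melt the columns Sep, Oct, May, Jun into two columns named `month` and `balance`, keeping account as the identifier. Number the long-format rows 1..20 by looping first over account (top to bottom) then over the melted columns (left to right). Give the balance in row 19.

100

20 rows total (5 × 4). Row 19: index ⌊(19-1)/4⌋ = 4 into account → AC028; (19-1) mod 4 = 2 into the melted columns → May.
So row 19 is (AC028, May, 100); balance = 100.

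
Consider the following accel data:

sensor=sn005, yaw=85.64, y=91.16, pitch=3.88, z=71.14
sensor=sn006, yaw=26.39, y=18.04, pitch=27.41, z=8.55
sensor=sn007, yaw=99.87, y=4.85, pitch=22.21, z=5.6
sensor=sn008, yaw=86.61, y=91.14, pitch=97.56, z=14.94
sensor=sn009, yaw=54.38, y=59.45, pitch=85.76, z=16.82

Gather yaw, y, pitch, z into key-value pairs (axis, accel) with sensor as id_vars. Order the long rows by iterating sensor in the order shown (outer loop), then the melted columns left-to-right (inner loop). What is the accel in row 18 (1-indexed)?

20 rows total (5 × 4). Row 18: index ⌊(18-1)/4⌋ = 4 into sensor → sn009; (18-1) mod 4 = 1 into the melted columns → y.
So row 18 is (sn009, y, 59.45); accel = 59.45.

59.45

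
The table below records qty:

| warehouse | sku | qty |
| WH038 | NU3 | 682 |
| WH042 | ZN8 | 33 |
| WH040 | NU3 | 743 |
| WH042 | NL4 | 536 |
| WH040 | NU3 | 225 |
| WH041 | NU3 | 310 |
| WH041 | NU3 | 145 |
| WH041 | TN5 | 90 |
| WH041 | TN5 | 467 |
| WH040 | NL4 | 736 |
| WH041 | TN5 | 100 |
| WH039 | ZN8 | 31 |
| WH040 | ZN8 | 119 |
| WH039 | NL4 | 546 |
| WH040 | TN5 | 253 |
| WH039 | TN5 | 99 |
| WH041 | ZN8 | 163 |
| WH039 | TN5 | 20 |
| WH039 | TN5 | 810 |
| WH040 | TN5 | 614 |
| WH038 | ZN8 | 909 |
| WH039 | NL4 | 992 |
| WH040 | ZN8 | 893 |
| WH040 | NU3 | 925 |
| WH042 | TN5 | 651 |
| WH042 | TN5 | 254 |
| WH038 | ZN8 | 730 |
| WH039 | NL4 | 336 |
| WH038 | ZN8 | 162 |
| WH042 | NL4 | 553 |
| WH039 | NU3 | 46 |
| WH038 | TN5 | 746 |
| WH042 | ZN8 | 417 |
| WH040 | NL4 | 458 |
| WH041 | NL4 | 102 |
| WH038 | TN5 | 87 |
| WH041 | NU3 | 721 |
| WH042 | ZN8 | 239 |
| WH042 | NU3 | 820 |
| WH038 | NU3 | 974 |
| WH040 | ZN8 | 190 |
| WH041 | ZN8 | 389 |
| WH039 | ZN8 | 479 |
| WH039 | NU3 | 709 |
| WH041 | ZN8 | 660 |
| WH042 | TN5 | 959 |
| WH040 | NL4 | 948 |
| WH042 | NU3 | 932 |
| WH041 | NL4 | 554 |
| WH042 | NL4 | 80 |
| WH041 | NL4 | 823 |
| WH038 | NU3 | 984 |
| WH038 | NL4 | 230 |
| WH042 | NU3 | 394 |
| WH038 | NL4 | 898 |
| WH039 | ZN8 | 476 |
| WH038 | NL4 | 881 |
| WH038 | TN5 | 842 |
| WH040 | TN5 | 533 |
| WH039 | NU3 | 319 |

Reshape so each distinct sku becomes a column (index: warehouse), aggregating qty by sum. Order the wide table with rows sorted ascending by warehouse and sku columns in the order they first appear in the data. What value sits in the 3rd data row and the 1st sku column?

With rows sorted ascending by warehouse, row 3 is warehouse=WH040. sku columns in first-appearance order: NU3, ZN8, NL4, TN5; column 1 is NU3.
Long rows with warehouse=WH040, sku=NU3: 743 + 225 + 925 = 1893.

1893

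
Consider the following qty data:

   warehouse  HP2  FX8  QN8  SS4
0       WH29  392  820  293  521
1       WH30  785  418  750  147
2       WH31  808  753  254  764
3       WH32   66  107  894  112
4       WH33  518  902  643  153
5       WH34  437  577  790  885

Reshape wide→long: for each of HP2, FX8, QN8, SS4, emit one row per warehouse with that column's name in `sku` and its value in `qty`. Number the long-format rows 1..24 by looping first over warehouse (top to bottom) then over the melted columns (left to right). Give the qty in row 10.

24 rows total (6 × 4). Row 10: index ⌊(10-1)/4⌋ = 2 into warehouse → WH31; (10-1) mod 4 = 1 into the melted columns → FX8.
So row 10 is (WH31, FX8, 753); qty = 753.

753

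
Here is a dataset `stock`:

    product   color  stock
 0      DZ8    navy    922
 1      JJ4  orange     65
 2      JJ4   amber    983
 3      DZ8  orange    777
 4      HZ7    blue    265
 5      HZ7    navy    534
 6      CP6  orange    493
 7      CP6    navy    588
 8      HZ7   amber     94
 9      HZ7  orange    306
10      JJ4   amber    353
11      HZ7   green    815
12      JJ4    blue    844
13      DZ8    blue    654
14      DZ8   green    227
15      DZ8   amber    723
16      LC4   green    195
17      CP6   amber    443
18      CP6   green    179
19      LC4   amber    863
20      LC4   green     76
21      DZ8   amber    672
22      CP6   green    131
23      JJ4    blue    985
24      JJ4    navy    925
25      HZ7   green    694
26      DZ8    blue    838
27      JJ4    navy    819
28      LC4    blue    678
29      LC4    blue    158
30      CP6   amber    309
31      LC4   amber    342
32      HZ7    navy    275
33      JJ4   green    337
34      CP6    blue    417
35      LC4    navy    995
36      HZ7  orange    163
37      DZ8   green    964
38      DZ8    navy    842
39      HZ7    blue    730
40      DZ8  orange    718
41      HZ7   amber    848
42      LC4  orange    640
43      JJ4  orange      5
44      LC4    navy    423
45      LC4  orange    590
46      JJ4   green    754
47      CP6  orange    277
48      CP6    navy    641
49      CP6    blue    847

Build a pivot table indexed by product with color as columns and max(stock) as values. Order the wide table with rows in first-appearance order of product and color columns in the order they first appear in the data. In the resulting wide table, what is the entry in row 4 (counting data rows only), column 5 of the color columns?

With rows in first-appearance order of product, row 4 is product=CP6. color columns in first-appearance order: navy, orange, amber, blue, green; column 5 is green.
Long rows with product=CP6, color=green: max(179, 131) = 179.

179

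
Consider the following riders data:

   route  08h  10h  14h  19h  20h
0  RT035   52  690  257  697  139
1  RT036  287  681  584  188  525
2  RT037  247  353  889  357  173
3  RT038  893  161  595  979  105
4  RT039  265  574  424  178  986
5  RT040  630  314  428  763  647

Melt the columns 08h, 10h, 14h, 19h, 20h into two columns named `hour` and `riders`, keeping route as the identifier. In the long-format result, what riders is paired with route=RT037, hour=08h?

247

Unpivoting turns each (route, wide-column) pair into one long row.
The wide cell at row RT037, column 08h holds 247, so the long row (RT037, 08h) has riders=247.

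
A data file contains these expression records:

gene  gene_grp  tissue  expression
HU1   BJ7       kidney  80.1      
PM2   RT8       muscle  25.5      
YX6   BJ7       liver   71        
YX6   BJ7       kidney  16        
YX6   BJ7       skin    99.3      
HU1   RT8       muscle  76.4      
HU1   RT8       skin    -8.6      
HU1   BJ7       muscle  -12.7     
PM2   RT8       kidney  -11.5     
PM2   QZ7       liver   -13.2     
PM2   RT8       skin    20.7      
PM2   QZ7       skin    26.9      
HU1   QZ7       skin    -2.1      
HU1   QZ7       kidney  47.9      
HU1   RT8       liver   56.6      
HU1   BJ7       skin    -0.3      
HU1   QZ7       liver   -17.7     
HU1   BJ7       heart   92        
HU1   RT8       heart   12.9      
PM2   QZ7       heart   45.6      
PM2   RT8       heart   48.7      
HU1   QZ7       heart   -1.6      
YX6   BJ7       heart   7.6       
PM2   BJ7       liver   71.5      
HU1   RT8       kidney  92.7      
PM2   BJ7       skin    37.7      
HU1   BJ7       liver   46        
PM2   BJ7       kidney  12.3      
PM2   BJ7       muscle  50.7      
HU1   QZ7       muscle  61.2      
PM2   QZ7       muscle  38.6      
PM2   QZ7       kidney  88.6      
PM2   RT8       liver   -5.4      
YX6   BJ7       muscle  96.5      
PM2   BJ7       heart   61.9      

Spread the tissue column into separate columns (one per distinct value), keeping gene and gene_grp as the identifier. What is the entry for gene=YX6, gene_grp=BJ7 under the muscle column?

Wide layout: rows indexed by gene and gene_grp, columns are the 5 distinct tissue values (kidney, muscle, liver, skin, heart).
Cell (gene=YX6, gene_grp=BJ7, tissue=muscle) draws from the long row where gene=YX6, gene_grp=BJ7 and tissue=muscle, which has expression=96.5.

96.5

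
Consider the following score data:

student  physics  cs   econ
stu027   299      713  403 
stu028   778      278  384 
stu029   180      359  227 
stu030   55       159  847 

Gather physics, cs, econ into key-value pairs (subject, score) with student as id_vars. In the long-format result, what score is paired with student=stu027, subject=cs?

713

Unpivoting turns each (student, wide-column) pair into one long row.
The wide cell at row stu027, column cs holds 713, so the long row (stu027, cs) has score=713.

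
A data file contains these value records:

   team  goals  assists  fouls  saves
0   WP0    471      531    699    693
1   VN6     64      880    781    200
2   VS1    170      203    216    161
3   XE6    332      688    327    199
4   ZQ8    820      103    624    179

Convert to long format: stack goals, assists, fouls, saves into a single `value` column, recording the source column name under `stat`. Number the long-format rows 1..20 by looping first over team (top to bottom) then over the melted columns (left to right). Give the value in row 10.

203

20 rows total (5 × 4). Row 10: index ⌊(10-1)/4⌋ = 2 into team → VS1; (10-1) mod 4 = 1 into the melted columns → assists.
So row 10 is (VS1, assists, 203); value = 203.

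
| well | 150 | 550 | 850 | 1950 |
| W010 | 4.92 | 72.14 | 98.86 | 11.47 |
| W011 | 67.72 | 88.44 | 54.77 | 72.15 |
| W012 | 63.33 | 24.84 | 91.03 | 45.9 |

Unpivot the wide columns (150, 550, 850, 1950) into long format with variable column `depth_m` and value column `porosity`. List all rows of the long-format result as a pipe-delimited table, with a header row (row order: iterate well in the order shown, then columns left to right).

| well | depth_m | porosity |
| W010 | 150 | 4.92 |
| W010 | 550 | 72.14 |
| W010 | 850 | 98.86 |
| W010 | 1950 | 11.47 |
| W011 | 150 | 67.72 |
| W011 | 550 | 88.44 |
| W011 | 850 | 54.77 |
| W011 | 1950 | 72.15 |
| W012 | 150 | 63.33 |
| W012 | 550 | 24.84 |
| W012 | 850 | 91.03 |
| W012 | 1950 | 45.9 |

Each (well, column) pair becomes one row: 3 × 4 = 12 rows.
For example, (W010, 150) → porosity=4.92.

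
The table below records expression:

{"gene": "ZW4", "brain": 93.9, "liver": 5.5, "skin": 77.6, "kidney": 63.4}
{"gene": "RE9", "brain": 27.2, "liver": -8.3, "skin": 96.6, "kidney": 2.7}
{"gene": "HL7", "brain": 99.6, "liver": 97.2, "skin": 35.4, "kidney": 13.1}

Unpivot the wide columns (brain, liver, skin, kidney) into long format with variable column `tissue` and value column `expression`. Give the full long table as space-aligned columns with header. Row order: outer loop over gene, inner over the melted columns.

Each (gene, column) pair becomes one row: 3 × 4 = 12 rows.
For example, (ZW4, brain) → expression=93.9.

gene  tissue  expression
ZW4   brain   93.9      
ZW4   liver   5.5       
ZW4   skin    77.6      
ZW4   kidney  63.4      
RE9   brain   27.2      
RE9   liver   -8.3      
RE9   skin    96.6      
RE9   kidney  2.7       
HL7   brain   99.6      
HL7   liver   97.2      
HL7   skin    35.4      
HL7   kidney  13.1      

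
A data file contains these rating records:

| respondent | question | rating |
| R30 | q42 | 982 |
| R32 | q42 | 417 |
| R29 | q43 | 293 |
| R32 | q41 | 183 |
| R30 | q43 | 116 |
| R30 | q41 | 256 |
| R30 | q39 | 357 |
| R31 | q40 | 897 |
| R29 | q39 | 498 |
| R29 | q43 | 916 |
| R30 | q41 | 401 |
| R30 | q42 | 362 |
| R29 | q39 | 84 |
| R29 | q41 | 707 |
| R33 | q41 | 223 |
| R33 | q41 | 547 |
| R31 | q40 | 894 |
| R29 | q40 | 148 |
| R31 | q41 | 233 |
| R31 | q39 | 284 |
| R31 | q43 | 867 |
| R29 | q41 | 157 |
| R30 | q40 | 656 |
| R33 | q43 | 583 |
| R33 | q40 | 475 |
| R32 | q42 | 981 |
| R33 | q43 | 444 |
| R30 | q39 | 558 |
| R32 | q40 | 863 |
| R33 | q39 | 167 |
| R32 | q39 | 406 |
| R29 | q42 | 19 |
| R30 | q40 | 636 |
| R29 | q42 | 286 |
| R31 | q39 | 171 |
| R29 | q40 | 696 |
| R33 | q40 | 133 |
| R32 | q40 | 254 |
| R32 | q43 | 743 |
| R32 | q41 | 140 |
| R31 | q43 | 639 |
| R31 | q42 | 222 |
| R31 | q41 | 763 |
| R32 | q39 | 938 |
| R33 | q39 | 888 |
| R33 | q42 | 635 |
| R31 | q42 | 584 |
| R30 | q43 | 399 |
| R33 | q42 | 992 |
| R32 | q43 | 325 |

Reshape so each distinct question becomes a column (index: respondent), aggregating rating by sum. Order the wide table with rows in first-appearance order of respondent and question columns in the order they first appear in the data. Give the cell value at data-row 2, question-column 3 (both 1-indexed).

With rows in first-appearance order of respondent, row 2 is respondent=R32. question columns in first-appearance order: q42, q43, q41, q39, q40; column 3 is q41.
Long rows with respondent=R32, question=q41: 183 + 140 = 323.

323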